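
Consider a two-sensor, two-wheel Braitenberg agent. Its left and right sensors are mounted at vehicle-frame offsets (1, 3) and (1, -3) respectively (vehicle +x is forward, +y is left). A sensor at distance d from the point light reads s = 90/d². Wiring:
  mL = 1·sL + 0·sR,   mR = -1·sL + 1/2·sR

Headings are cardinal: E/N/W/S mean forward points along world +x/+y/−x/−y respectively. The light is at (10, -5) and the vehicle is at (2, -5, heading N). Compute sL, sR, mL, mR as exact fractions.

left sensor world pos  = (-1, -4); dL² = 122
right sensor world pos = (5, -4); dR² = 26
sL = 90/122 = 45/61
sR = 90/26 = 45/13
mL = 1·sL + 0·sR = 45/61
mR = -1·sL + 1/2·sR = 1575/1586

45/61 45/13 45/61 1575/1586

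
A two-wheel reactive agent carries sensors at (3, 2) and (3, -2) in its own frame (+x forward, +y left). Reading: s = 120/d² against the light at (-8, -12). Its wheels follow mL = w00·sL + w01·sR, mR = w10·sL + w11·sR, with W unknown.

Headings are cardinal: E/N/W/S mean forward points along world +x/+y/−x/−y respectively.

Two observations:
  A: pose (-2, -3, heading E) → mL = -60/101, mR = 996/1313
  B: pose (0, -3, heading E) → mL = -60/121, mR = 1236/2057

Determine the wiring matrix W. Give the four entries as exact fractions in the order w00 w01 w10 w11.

obs A: pose=(-2,-3,E) → sL=60/101, sR=12/13, mL=-60/101, mR=996/1313
obs B: pose=(0,-3,E) → sL=60/121, sR=12/17, mL=-60/121, mR=1236/2057
sensor matrix S = [[60/101, 12/13], [60/121, 12/17]]; det S = -103680/2700841
solve [mL_A; mL_B] = S·[w00; w01] and [mR_A; mR_B] = S·[w10; w11]:
  w00 = -1, w01 = 0, w10 = 1/2, w11 = 1/2

-1 0 1/2 1/2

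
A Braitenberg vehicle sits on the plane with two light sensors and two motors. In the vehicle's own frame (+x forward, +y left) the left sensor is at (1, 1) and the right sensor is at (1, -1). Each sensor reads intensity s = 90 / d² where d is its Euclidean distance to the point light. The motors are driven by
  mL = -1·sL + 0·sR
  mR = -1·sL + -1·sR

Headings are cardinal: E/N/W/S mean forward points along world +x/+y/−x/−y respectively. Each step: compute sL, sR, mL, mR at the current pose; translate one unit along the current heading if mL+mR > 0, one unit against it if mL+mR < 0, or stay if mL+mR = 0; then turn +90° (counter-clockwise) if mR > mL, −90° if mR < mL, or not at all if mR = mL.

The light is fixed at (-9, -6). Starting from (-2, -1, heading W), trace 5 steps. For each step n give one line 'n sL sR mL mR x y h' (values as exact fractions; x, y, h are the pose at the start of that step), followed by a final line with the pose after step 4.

0 45/26 5/4 -45/26 -155/52 -2 -1 W
1 18/17 10/13 -18/17 -404/221 -1 -1 N
2 45/53 1 -45/53 -98/53 -1 -2 E
3 90/73 2 -90/73 -236/73 -2 -2 S
4 45/26 5/4 -45/26 -155/52 -2 -1 W
final -1 -1 N

n=0: pose=(-2,-1,W); sL=45/26, sR=5/4; mL=-45/26, mR=-155/52; mL+mR=-245/52 → advance -1; mR−mL=-5/4 → turn -1·90°
n=1: pose=(-1,-1,N); sL=18/17, sR=10/13; mL=-18/17, mR=-404/221; mL+mR=-638/221 → advance -1; mR−mL=-10/13 → turn -1·90°
n=2: pose=(-1,-2,E); sL=45/53, sR=1; mL=-45/53, mR=-98/53; mL+mR=-143/53 → advance -1; mR−mL=-1 → turn -1·90°
n=3: pose=(-2,-2,S); sL=90/73, sR=2; mL=-90/73, mR=-236/73; mL+mR=-326/73 → advance -1; mR−mL=-2 → turn -1·90°
n=4: pose=(-2,-1,W); sL=45/26, sR=5/4; mL=-45/26, mR=-155/52; mL+mR=-245/52 → advance -1; mR−mL=-5/4 → turn -1·90°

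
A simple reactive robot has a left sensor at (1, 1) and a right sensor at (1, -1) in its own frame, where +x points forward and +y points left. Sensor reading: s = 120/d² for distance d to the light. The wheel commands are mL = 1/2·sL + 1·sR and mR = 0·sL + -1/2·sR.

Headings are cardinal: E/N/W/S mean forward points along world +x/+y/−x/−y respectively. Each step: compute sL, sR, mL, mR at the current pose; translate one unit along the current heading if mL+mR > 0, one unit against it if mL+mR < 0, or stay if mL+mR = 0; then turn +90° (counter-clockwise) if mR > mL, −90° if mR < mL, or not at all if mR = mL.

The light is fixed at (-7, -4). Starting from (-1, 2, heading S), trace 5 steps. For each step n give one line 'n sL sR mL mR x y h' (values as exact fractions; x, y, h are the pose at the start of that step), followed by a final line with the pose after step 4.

0 60/37 12/5 594/185 -6/5 -1 2 S
1 120/41 120/61 8580/2501 -60/61 -1 1 W
2 30/13 5/3 110/39 -5/6 -2 1 N
3 24/17 120/61 2772/1037 -60/61 -2 2 E
4 60/37 12/5 594/185 -6/5 -1 2 S
final -1 1 W

n=0: pose=(-1,2,S); sL=60/37, sR=12/5; mL=594/185, mR=-6/5; mL+mR=372/185 → advance +1; mR−mL=-816/185 → turn -1·90°
n=1: pose=(-1,1,W); sL=120/41, sR=120/61; mL=8580/2501, mR=-60/61; mL+mR=6120/2501 → advance +1; mR−mL=-11040/2501 → turn -1·90°
n=2: pose=(-2,1,N); sL=30/13, sR=5/3; mL=110/39, mR=-5/6; mL+mR=155/78 → advance +1; mR−mL=-95/26 → turn -1·90°
n=3: pose=(-2,2,E); sL=24/17, sR=120/61; mL=2772/1037, mR=-60/61; mL+mR=1752/1037 → advance +1; mR−mL=-3792/1037 → turn -1·90°
n=4: pose=(-1,2,S); sL=60/37, sR=12/5; mL=594/185, mR=-6/5; mL+mR=372/185 → advance +1; mR−mL=-816/185 → turn -1·90°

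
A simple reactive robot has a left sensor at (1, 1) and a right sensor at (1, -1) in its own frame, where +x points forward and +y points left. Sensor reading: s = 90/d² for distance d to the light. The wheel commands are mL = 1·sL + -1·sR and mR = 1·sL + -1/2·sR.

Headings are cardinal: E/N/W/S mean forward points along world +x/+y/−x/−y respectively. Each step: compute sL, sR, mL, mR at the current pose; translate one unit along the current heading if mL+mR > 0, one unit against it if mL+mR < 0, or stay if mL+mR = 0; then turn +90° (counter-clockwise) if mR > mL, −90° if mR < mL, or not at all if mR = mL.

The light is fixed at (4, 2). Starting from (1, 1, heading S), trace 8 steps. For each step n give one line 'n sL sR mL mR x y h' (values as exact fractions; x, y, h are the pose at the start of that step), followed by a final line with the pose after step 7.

0 45/4 9/2 27/4 9 1 1 S
1 18 90/13 144/13 189/13 1 0 E
2 9 45 -36 -27/2 2 0 N
3 18/5 90/13 -216/65 9/65 2 -1 W
4 45/8 9/2 9/8 27/8 3 -1 S
5 10 18/5 32/5 41/5 3 -2 E
6 9 9 0 9/2 4 -2 N
7 90/17 18 -216/17 -63/17 4 -1 W
final 5 -1 S

n=0: pose=(1,1,S); sL=45/4, sR=9/2; mL=27/4, mR=9; mL+mR=63/4 → advance +1; mR−mL=9/4 → turn +1·90°
n=1: pose=(1,0,E); sL=18, sR=90/13; mL=144/13, mR=189/13; mL+mR=333/13 → advance +1; mR−mL=45/13 → turn +1·90°
n=2: pose=(2,0,N); sL=9, sR=45; mL=-36, mR=-27/2; mL+mR=-99/2 → advance -1; mR−mL=45/2 → turn +1·90°
n=3: pose=(2,-1,W); sL=18/5, sR=90/13; mL=-216/65, mR=9/65; mL+mR=-207/65 → advance -1; mR−mL=45/13 → turn +1·90°
n=4: pose=(3,-1,S); sL=45/8, sR=9/2; mL=9/8, mR=27/8; mL+mR=9/2 → advance +1; mR−mL=9/4 → turn +1·90°
n=5: pose=(3,-2,E); sL=10, sR=18/5; mL=32/5, mR=41/5; mL+mR=73/5 → advance +1; mR−mL=9/5 → turn +1·90°
n=6: pose=(4,-2,N); sL=9, sR=9; mL=0, mR=9/2; mL+mR=9/2 → advance +1; mR−mL=9/2 → turn +1·90°
n=7: pose=(4,-1,W); sL=90/17, sR=18; mL=-216/17, mR=-63/17; mL+mR=-279/17 → advance -1; mR−mL=9 → turn +1·90°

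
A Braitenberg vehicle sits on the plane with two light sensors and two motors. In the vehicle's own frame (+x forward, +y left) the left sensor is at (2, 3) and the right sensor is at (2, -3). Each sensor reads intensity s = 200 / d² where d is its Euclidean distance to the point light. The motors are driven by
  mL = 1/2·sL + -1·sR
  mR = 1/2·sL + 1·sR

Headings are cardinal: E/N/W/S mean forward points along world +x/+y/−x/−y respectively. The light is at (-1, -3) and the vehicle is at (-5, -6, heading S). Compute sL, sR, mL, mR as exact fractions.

left sensor world pos  = (-2, -8); dL² = 26
right sensor world pos = (-8, -8); dR² = 74
sL = 200/26 = 100/13
sR = 200/74 = 100/37
mL = 1/2·sL + -1·sR = 550/481
mR = 1/2·sL + 1·sR = 3150/481

100/13 100/37 550/481 3150/481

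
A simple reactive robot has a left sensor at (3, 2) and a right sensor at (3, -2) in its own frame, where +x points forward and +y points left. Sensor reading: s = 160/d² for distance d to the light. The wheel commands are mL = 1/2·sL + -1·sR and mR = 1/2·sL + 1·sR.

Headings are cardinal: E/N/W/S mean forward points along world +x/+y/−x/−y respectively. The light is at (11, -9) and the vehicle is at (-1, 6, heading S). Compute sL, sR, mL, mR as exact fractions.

40/61 8/17 -148/1037 828/1037

left sensor world pos  = (1, 3); dL² = 244
right sensor world pos = (-3, 3); dR² = 340
sL = 160/244 = 40/61
sR = 160/340 = 8/17
mL = 1/2·sL + -1·sR = -148/1037
mR = 1/2·sL + 1·sR = 828/1037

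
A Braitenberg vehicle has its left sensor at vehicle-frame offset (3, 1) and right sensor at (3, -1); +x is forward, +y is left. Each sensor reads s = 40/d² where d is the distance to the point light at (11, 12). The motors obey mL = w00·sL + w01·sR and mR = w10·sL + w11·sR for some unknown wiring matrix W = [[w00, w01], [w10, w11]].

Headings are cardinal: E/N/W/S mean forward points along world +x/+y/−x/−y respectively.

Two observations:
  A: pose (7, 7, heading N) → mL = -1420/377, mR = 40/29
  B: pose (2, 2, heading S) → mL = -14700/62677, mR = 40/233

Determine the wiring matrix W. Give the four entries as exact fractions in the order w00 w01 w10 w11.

-1/2 -1 1 0

obs A: pose=(7,7,N) → sL=40/29, sR=40/13, mL=-1420/377, mR=40/29
obs B: pose=(2,2,S) → sL=40/233, sR=40/269, mL=-14700/62677, mR=40/233
sensor matrix S = [[40/29, 40/13], [40/233, 40/269]]; det S = -7635200/23629229
solve [mL_A; mL_B] = S·[w00; w01] and [mR_A; mR_B] = S·[w10; w11]:
  w00 = -1/2, w01 = -1, w10 = 1, w11 = 0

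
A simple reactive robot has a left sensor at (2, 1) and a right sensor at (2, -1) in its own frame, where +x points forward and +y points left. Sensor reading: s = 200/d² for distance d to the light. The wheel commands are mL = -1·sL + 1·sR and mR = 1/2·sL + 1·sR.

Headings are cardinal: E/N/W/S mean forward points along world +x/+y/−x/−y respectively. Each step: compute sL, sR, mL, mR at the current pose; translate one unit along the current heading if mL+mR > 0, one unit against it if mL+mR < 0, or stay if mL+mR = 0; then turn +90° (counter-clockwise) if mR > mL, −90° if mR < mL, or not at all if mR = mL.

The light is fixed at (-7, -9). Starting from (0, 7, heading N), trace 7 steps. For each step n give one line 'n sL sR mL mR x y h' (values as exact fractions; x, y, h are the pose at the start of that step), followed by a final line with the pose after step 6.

n=0: pose=(0,7,N); sL=5/9, sR=50/97; mL=-35/873, mR=1385/1746; mL+mR=1315/1746 → advance +1; mR−mL=5/6 → turn +1·90°
n=1: pose=(0,8,W); sL=200/281, sR=200/349; mL=-13600/98069, mR=91100/98069; mL+mR=77500/98069 → advance +1; mR−mL=300/281 → turn +1·90°
n=2: pose=(-1,8,S); sL=100/137, sR=4/5; mL=48/685, mR=798/685; mL+mR=846/685 → advance +1; mR−mL=150/137 → turn +1·90°
n=3: pose=(-1,7,E); sL=200/353, sR=200/289; mL=12800/102017, mR=99500/102017; mL+mR=112300/102017 → advance +1; mR−mL=300/353 → turn +1·90°
n=4: pose=(0,7,N); sL=5/9, sR=50/97; mL=-35/873, mR=1385/1746; mL+mR=1315/1746 → advance +1; mR−mL=5/6 → turn +1·90°
n=5: pose=(0,8,W); sL=200/281, sR=200/349; mL=-13600/98069, mR=91100/98069; mL+mR=77500/98069 → advance +1; mR−mL=300/281 → turn +1·90°
n=6: pose=(-1,8,S); sL=100/137, sR=4/5; mL=48/685, mR=798/685; mL+mR=846/685 → advance +1; mR−mL=150/137 → turn +1·90°

0 5/9 50/97 -35/873 1385/1746 0 7 N
1 200/281 200/349 -13600/98069 91100/98069 0 8 W
2 100/137 4/5 48/685 798/685 -1 8 S
3 200/353 200/289 12800/102017 99500/102017 -1 7 E
4 5/9 50/97 -35/873 1385/1746 0 7 N
5 200/281 200/349 -13600/98069 91100/98069 0 8 W
6 100/137 4/5 48/685 798/685 -1 8 S
final -1 7 E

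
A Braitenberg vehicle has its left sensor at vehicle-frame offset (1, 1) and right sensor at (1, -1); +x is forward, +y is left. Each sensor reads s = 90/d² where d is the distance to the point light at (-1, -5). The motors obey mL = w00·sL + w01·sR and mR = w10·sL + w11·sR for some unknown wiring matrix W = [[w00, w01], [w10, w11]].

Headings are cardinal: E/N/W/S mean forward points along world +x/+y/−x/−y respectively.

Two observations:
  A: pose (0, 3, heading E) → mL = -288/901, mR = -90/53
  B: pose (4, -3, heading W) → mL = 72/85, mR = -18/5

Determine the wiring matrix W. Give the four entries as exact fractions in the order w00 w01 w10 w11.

obs A: pose=(0,3,E) → sL=18/17, sR=90/53, mL=-288/901, mR=-90/53
obs B: pose=(4,-3,W) → sL=90/17, sR=18/5, mL=72/85, mR=-18/5
sensor matrix S = [[18/17, 90/53], [90/17, 18/5]]; det S = -23328/4505
solve [mL_A; mL_B] = S·[w00; w01] and [mR_A; mR_B] = S·[w10; w11]:
  w00 = 1/2, w01 = -1/2, w10 = 0, w11 = -1

1/2 -1/2 0 -1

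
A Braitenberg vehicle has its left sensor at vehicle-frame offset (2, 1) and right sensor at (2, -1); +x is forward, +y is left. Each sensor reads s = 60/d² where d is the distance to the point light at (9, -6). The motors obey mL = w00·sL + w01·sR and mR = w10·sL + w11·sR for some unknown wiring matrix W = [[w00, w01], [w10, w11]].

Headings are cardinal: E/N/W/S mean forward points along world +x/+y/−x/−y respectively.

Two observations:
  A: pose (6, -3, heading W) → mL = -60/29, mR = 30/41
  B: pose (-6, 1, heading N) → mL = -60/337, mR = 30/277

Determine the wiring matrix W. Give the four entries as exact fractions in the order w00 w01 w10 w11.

-1 0 0 1/2

obs A: pose=(6,-3,W) → sL=60/29, sR=60/41, mL=-60/29, mR=30/41
obs B: pose=(-6,1,N) → sL=60/337, sR=60/277, mL=-60/337, mR=30/277
sensor matrix S = [[60/29, 60/41], [60/337, 60/277]]; det S = 20822400/110991961
solve [mL_A; mL_B] = S·[w00; w01] and [mR_A; mR_B] = S·[w10; w11]:
  w00 = -1, w01 = 0, w10 = 0, w11 = 1/2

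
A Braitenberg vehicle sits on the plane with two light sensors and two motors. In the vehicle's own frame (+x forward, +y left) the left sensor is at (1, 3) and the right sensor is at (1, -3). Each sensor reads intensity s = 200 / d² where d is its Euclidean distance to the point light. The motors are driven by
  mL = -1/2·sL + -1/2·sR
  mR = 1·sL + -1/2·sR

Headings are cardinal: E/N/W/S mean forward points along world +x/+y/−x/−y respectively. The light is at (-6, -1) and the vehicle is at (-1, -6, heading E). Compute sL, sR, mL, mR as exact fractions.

5 2 -7/2 4

left sensor world pos  = (0, -3); dL² = 40
right sensor world pos = (0, -9); dR² = 100
sL = 200/40 = 5
sR = 200/100 = 2
mL = -1/2·sL + -1/2·sR = -7/2
mR = 1·sL + -1/2·sR = 4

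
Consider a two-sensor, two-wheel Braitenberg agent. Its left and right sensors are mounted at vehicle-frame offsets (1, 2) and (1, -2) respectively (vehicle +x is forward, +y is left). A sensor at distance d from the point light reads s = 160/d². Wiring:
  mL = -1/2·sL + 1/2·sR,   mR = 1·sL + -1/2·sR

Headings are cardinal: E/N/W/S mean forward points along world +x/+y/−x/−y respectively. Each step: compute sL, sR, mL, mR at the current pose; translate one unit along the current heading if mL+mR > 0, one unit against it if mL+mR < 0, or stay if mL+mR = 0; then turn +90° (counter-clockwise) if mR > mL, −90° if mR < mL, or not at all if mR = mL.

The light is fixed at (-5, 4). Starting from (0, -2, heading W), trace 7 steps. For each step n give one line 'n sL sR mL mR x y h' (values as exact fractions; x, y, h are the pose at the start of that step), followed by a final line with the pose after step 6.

0 2 5 3/2 -1/2 0 -2 W
1 160/29 160/61 -2560/1769 7440/1769 -1 -2 N
2 80/29 80/9 800/261 -440/261 -1 -1 W
3 160/17 160/41 -1920/697 5200/697 -2 -1 N
4 4 20 8 -6 -2 0 W
5 160/9 32/5 -256/45 656/45 -3 0 N
6 80/13 80 480/13 -440/13 -3 1 W
final -4 1 N

n=0: pose=(0,-2,W); sL=2, sR=5; mL=3/2, mR=-1/2; mL+mR=1 → advance +1; mR−mL=-2 → turn -1·90°
n=1: pose=(-1,-2,N); sL=160/29, sR=160/61; mL=-2560/1769, mR=7440/1769; mL+mR=80/29 → advance +1; mR−mL=10000/1769 → turn +1·90°
n=2: pose=(-1,-1,W); sL=80/29, sR=80/9; mL=800/261, mR=-440/261; mL+mR=40/29 → advance +1; mR−mL=-1240/261 → turn -1·90°
n=3: pose=(-2,-1,N); sL=160/17, sR=160/41; mL=-1920/697, mR=5200/697; mL+mR=80/17 → advance +1; mR−mL=7120/697 → turn +1·90°
n=4: pose=(-2,0,W); sL=4, sR=20; mL=8, mR=-6; mL+mR=2 → advance +1; mR−mL=-14 → turn -1·90°
n=5: pose=(-3,0,N); sL=160/9, sR=32/5; mL=-256/45, mR=656/45; mL+mR=80/9 → advance +1; mR−mL=304/15 → turn +1·90°
n=6: pose=(-3,1,W); sL=80/13, sR=80; mL=480/13, mR=-440/13; mL+mR=40/13 → advance +1; mR−mL=-920/13 → turn -1·90°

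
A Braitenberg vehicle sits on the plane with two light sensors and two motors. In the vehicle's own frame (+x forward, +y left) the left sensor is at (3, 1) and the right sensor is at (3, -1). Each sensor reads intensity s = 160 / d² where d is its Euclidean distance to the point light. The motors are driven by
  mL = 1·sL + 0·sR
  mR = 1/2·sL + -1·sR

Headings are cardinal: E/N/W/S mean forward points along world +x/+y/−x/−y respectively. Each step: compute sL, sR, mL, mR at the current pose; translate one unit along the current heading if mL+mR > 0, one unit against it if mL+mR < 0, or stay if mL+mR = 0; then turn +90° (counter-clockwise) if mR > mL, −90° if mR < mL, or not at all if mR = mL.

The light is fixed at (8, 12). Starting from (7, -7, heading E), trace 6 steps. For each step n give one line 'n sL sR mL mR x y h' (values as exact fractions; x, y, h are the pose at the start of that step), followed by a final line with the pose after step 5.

0 20/41 40/101 20/41 -630/4141 7 -7 E
1 32/97 32/97 32/97 -16/97 8 -7 S
2 16/45 16/37 16/45 -424/1665 8 -8 W
3 160/293 160/289 160/293 -23760/84677 7 -8 N
4 20/41 40/101 20/41 -630/4141 7 -7 E
5 32/97 32/97 32/97 -16/97 8 -7 S
final 8 -8 W

n=0: pose=(7,-7,E); sL=20/41, sR=40/101; mL=20/41, mR=-630/4141; mL+mR=1390/4141 → advance +1; mR−mL=-2650/4141 → turn -1·90°
n=1: pose=(8,-7,S); sL=32/97, sR=32/97; mL=32/97, mR=-16/97; mL+mR=16/97 → advance +1; mR−mL=-48/97 → turn -1·90°
n=2: pose=(8,-8,W); sL=16/45, sR=16/37; mL=16/45, mR=-424/1665; mL+mR=56/555 → advance +1; mR−mL=-1016/1665 → turn -1·90°
n=3: pose=(7,-8,N); sL=160/293, sR=160/289; mL=160/293, mR=-23760/84677; mL+mR=22480/84677 → advance +1; mR−mL=-70000/84677 → turn -1·90°
n=4: pose=(7,-7,E); sL=20/41, sR=40/101; mL=20/41, mR=-630/4141; mL+mR=1390/4141 → advance +1; mR−mL=-2650/4141 → turn -1·90°
n=5: pose=(8,-7,S); sL=32/97, sR=32/97; mL=32/97, mR=-16/97; mL+mR=16/97 → advance +1; mR−mL=-48/97 → turn -1·90°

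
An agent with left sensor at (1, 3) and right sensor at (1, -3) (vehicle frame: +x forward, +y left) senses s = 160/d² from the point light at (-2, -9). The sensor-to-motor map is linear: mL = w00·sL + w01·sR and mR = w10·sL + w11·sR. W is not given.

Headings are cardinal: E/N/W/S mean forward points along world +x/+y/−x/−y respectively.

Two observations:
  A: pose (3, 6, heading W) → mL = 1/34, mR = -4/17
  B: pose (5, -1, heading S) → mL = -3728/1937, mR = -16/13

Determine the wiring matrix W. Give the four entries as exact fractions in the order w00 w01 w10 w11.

obs A: pose=(3,6,W) → sL=1, sR=8/17, mL=1/34, mR=-4/17
obs B: pose=(5,-1,S) → sL=160/149, sR=32/13, mL=-3728/1937, mR=-16/13
sensor matrix S = [[1, 8/17], [160/149, 32/13]]; det S = 64416/32929
solve [mL_A; mL_B] = S·[w00; w01] and [mR_A; mR_B] = S·[w10; w11]:
  w00 = 1/2, w01 = -1, w10 = 0, w11 = -1/2

1/2 -1 0 -1/2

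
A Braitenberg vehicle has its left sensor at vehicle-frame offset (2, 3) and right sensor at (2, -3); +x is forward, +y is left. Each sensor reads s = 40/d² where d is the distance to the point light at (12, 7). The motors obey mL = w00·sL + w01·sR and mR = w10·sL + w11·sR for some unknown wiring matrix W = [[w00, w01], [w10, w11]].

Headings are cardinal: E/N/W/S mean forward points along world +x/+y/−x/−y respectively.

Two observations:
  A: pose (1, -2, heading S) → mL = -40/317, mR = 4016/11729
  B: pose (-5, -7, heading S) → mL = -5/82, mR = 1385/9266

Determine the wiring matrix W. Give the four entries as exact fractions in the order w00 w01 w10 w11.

obs A: pose=(1,-2,S) → sL=8/37, sR=40/317, mL=-40/317, mR=4016/11729
obs B: pose=(-5,-7,S) → sL=10/113, sR=5/82, mL=-5/82, mR=1385/9266
sensor matrix S = [[8/37, 40/317], [10/113, 5/82]]; det S = 109620/54340457
solve [mL_A; mL_B] = S·[w00; w01] and [mR_A; mR_B] = S·[w10; w11]:
  w00 = 0, w01 = -1, w10 = 1, w11 = 1

0 -1 1 1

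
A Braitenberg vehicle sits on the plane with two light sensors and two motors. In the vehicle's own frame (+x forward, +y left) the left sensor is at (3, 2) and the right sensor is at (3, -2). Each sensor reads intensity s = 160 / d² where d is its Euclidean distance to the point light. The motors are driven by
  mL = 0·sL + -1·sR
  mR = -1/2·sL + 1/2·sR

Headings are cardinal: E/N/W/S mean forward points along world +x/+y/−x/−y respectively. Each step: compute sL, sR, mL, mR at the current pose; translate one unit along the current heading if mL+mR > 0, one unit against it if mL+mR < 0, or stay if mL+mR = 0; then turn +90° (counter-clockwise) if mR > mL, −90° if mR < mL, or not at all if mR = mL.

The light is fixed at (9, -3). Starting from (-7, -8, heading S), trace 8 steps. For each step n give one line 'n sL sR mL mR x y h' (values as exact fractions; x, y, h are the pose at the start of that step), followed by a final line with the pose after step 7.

n=0: pose=(-7,-8,S); sL=8/13, sR=40/97; mL=-40/97, mR=-128/1261; mL+mR=-648/1261 → advance -1; mR−mL=392/1261 → turn +1·90°
n=1: pose=(-7,-7,E); sL=160/173, sR=32/41; mL=-32/41, mR=-512/7093; mL+mR=-6048/7093 → advance -1; mR−mL=5024/7093 → turn +1·90°
n=2: pose=(-8,-7,N); sL=80/181, sR=80/113; mL=-80/113, mR=2720/20453; mL+mR=-11760/20453 → advance -1; mR−mL=17200/20453 → turn +1·90°
n=3: pose=(-8,-8,W); sL=160/449, sR=160/409; mL=-160/409, mR=3200/183641; mL+mR=-68640/183641 → advance -1; mR−mL=75040/183641 → turn +1·90°
n=4: pose=(-7,-8,S); sL=8/13, sR=40/97; mL=-40/97, mR=-128/1261; mL+mR=-648/1261 → advance -1; mR−mL=392/1261 → turn +1·90°
n=5: pose=(-7,-7,E); sL=160/173, sR=32/41; mL=-32/41, mR=-512/7093; mL+mR=-6048/7093 → advance -1; mR−mL=5024/7093 → turn +1·90°
n=6: pose=(-8,-7,N); sL=80/181, sR=80/113; mL=-80/113, mR=2720/20453; mL+mR=-11760/20453 → advance -1; mR−mL=17200/20453 → turn +1·90°
n=7: pose=(-8,-8,W); sL=160/449, sR=160/409; mL=-160/409, mR=3200/183641; mL+mR=-68640/183641 → advance -1; mR−mL=75040/183641 → turn +1·90°

0 8/13 40/97 -40/97 -128/1261 -7 -8 S
1 160/173 32/41 -32/41 -512/7093 -7 -7 E
2 80/181 80/113 -80/113 2720/20453 -8 -7 N
3 160/449 160/409 -160/409 3200/183641 -8 -8 W
4 8/13 40/97 -40/97 -128/1261 -7 -8 S
5 160/173 32/41 -32/41 -512/7093 -7 -7 E
6 80/181 80/113 -80/113 2720/20453 -8 -7 N
7 160/449 160/409 -160/409 3200/183641 -8 -8 W
final -7 -8 S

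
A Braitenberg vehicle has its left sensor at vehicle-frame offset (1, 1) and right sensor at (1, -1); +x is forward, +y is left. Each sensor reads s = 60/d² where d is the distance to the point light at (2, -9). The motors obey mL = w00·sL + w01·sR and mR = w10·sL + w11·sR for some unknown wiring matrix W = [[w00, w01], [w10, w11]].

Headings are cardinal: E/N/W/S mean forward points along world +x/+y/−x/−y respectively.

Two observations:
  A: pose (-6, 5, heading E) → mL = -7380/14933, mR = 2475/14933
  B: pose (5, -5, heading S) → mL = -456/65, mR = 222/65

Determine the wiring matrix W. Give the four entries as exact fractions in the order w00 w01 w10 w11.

obs A: pose=(-6,5,E) → sL=30/137, sR=30/109, mL=-7380/14933, mR=2475/14933
obs B: pose=(5,-5,S) → sL=12/5, sR=60/13, mL=-456/65, mR=222/65
sensor matrix S = [[30/137, 30/109], [12/5, 60/13]]; det S = 67968/194129
solve [mL_A; mL_B] = S·[w00; w01] and [mR_A; mR_B] = S·[w10; w11]:
  w00 = -1, w01 = -1, w10 = -1/2, w11 = 1

-1 -1 -1/2 1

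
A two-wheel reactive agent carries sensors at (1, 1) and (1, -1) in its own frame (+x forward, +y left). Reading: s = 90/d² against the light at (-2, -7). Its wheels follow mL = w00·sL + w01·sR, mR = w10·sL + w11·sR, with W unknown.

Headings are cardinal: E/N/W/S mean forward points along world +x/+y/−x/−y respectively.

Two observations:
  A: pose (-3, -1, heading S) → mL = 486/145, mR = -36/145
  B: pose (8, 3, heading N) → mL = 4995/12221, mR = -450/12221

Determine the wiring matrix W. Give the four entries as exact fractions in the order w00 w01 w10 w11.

obs A: pose=(-3,-1,S) → sL=18/5, sR=90/29, mL=486/145, mR=-36/145
obs B: pose=(8,3,N) → sL=45/101, sR=45/121, mL=4995/12221, mR=-450/12221
sensor matrix S = [[18/5, 90/29], [45/101, 45/121]]; det S = -15552/354409
solve [mL_A; mL_B] = S·[w00; w01] and [mR_A; mR_B] = S·[w10; w11]:
  w00 = 1/2, w01 = 1/2, w10 = -1/2, w11 = 1/2

1/2 1/2 -1/2 1/2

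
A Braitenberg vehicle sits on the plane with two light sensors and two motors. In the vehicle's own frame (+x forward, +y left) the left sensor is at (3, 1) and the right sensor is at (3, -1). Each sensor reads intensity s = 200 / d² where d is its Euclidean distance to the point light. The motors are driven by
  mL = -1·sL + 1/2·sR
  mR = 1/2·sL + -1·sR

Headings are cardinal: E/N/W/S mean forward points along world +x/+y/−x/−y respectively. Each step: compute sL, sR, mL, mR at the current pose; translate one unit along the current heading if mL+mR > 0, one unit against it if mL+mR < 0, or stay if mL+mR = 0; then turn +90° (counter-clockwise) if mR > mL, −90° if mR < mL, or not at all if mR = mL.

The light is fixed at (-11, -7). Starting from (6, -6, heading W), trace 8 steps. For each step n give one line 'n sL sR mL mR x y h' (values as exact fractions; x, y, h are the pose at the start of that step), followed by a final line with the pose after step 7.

n=0: pose=(6,-6,W); sL=50/49, sR=1; mL=-51/98, mR=-24/49; mL+mR=-99/98 → advance -1; mR−mL=3/98 → turn +1·90°
n=1: pose=(7,-6,S); sL=40/73, sR=200/293; mL=-4420/21389, mR=-8740/21389; mL+mR=-13160/21389 → advance -1; mR−mL=-4320/21389 → turn -1·90°
n=2: pose=(7,-5,W); sL=100/113, sR=100/117; mL=-6050/13221, mR=-5450/13221; mL+mR=-11500/13221 → advance -1; mR−mL=200/4407 → turn +1·90°
n=3: pose=(8,-5,S); sL=200/401, sR=8/13; mL=-996/5213, mR=-1908/5213; mL+mR=-2904/5213 → advance -1; mR−mL=-912/5213 → turn -1·90°
n=4: pose=(8,-4,W); sL=10/13, sR=25/34; mL=-355/884, mR=-155/442; mL+mR=-665/884 → advance -1; mR−mL=45/884 → turn +1·90°
n=5: pose=(9,-4,S); sL=200/441, sR=200/361; mL=-28100/159201, mR=-52100/159201; mL+mR=-80200/159201 → advance -1; mR−mL=-8000/53067 → turn -1·90°
n=6: pose=(9,-3,W); sL=100/149, sR=100/157; mL=-8250/23393, mR=-7050/23393; mL+mR=-15300/23393 → advance -1; mR−mL=1200/23393 → turn +1·90°
n=7: pose=(10,-3,S); sL=40/97, sR=200/401; mL=-6340/38897, mR=-11380/38897; mL+mR=-17720/38897 → advance -1; mR−mL=-5040/38897 → turn -1·90°

0 50/49 1 -51/98 -24/49 6 -6 W
1 40/73 200/293 -4420/21389 -8740/21389 7 -6 S
2 100/113 100/117 -6050/13221 -5450/13221 7 -5 W
3 200/401 8/13 -996/5213 -1908/5213 8 -5 S
4 10/13 25/34 -355/884 -155/442 8 -4 W
5 200/441 200/361 -28100/159201 -52100/159201 9 -4 S
6 100/149 100/157 -8250/23393 -7050/23393 9 -3 W
7 40/97 200/401 -6340/38897 -11380/38897 10 -3 S
final 10 -2 W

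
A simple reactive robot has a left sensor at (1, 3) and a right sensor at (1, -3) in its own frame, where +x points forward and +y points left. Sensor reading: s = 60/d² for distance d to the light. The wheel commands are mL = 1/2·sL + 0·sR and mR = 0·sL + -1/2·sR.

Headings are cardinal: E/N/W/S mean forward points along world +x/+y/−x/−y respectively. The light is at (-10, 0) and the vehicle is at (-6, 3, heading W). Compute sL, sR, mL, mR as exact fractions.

20/3 4/3 10/3 -2/3

left sensor world pos  = (-7, 0); dL² = 9
right sensor world pos = (-7, 6); dR² = 45
sL = 60/9 = 20/3
sR = 60/45 = 4/3
mL = 1/2·sL + 0·sR = 10/3
mR = 0·sL + -1/2·sR = -2/3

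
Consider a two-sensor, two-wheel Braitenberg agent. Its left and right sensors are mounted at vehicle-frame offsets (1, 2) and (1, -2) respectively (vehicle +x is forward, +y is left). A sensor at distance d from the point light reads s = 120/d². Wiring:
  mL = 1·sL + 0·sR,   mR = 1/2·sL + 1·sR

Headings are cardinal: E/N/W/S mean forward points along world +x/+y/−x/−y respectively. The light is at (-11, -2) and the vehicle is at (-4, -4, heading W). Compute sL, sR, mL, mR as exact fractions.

left sensor world pos  = (-5, -6); dL² = 52
right sensor world pos = (-5, -2); dR² = 36
sL = 120/52 = 30/13
sR = 120/36 = 10/3
mL = 1·sL + 0·sR = 30/13
mR = 1/2·sL + 1·sR = 175/39

30/13 10/3 30/13 175/39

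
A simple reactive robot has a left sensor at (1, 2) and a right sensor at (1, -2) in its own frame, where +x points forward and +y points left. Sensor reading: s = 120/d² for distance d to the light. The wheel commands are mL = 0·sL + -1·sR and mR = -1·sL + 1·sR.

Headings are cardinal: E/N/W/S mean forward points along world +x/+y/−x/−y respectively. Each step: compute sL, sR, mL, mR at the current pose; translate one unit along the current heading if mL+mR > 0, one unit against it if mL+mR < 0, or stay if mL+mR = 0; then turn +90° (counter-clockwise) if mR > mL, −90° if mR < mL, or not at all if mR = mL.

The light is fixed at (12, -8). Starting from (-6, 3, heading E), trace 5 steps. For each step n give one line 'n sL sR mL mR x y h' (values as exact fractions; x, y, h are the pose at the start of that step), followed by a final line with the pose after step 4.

0 60/229 12/37 -12/37 528/8473 -6 3 E
1 8/39 120/433 -120/433 1216/16887 -7 3 N
2 15/58 15/68 -15/68 -75/1972 -7 2 W
3 120/337 120/481 -120/481 -17280/162097 -6 2 S
4 60/229 12/37 -12/37 528/8473 -6 3 E
final -7 3 N

n=0: pose=(-6,3,E); sL=60/229, sR=12/37; mL=-12/37, mR=528/8473; mL+mR=-60/229 → advance -1; mR−mL=3276/8473 → turn +1·90°
n=1: pose=(-7,3,N); sL=8/39, sR=120/433; mL=-120/433, mR=1216/16887; mL+mR=-8/39 → advance -1; mR−mL=5896/16887 → turn +1·90°
n=2: pose=(-7,2,W); sL=15/58, sR=15/68; mL=-15/68, mR=-75/1972; mL+mR=-15/58 → advance -1; mR−mL=90/493 → turn +1·90°
n=3: pose=(-6,2,S); sL=120/337, sR=120/481; mL=-120/481, mR=-17280/162097; mL+mR=-120/337 → advance -1; mR−mL=23160/162097 → turn +1·90°
n=4: pose=(-6,3,E); sL=60/229, sR=12/37; mL=-12/37, mR=528/8473; mL+mR=-60/229 → advance -1; mR−mL=3276/8473 → turn +1·90°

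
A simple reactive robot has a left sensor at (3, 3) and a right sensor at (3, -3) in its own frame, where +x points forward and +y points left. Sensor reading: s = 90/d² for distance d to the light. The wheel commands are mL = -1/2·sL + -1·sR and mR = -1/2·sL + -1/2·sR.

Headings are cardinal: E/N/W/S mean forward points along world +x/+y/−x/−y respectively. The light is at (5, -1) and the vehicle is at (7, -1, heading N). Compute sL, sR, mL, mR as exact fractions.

9 45/17 -243/34 -99/17

left sensor world pos  = (4, 2); dL² = 10
right sensor world pos = (10, 2); dR² = 34
sL = 90/10 = 9
sR = 90/34 = 45/17
mL = -1/2·sL + -1·sR = -243/34
mR = -1/2·sL + -1/2·sR = -99/17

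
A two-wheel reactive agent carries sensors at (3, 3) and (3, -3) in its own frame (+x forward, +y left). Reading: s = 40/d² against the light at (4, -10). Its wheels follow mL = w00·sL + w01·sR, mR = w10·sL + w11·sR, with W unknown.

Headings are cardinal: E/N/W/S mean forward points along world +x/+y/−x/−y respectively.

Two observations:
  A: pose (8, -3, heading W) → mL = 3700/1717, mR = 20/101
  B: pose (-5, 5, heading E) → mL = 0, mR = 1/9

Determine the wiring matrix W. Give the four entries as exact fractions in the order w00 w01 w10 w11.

obs A: pose=(8,-3,W) → sL=40/17, sR=40/101, mL=3700/1717, mR=20/101
obs B: pose=(-5,5,E) → sL=1/9, sR=2/9, mL=0, mR=1/9
sensor matrix S = [[40/17, 40/101], [1/9, 2/9]]; det S = 7400/15453
solve [mL_A; mL_B] = S·[w00; w01] and [mR_A; mR_B] = S·[w10; w11]:
  w00 = 1, w01 = -1/2, w10 = 0, w11 = 1/2

1 -1/2 0 1/2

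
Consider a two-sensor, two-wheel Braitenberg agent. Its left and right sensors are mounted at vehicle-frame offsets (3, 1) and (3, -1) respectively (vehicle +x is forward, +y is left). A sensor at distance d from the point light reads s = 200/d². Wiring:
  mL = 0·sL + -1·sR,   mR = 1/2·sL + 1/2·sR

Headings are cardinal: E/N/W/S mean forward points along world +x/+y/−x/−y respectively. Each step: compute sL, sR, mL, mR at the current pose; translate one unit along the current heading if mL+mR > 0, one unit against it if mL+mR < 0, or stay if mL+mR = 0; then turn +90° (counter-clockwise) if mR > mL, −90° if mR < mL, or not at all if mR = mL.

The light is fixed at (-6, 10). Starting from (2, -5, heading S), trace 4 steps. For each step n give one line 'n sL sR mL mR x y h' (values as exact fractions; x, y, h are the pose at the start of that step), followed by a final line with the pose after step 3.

0 40/81 200/373 -200/373 15560/30213 2 -5 S
1 20/29 100/173 -100/173 3180/5017 2 -4 E
2 40/37 200/221 -200/221 8120/8177 3 -4 N
3 25/29 10/9 -10/9 515/522 3 -3 W
final 4 -3 S

n=0: pose=(2,-5,S); sL=40/81, sR=200/373; mL=-200/373, mR=15560/30213; mL+mR=-640/30213 → advance -1; mR−mL=31760/30213 → turn +1·90°
n=1: pose=(2,-4,E); sL=20/29, sR=100/173; mL=-100/173, mR=3180/5017; mL+mR=280/5017 → advance +1; mR−mL=6080/5017 → turn +1·90°
n=2: pose=(3,-4,N); sL=40/37, sR=200/221; mL=-200/221, mR=8120/8177; mL+mR=720/8177 → advance +1; mR−mL=15520/8177 → turn +1·90°
n=3: pose=(3,-3,W); sL=25/29, sR=10/9; mL=-10/9, mR=515/522; mL+mR=-65/522 → advance -1; mR−mL=365/174 → turn +1·90°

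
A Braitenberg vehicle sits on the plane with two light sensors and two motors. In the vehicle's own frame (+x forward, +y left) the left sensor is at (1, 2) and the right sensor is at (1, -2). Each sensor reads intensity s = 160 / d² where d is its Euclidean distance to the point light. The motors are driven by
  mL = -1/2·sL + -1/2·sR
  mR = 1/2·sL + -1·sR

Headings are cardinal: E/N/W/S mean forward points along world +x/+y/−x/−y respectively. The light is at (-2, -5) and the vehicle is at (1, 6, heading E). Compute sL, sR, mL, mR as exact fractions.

left sensor world pos  = (2, 8); dL² = 185
right sensor world pos = (2, 4); dR² = 97
sL = 160/185 = 32/37
sR = 160/97 = 160/97
mL = -1/2·sL + -1/2·sR = -4512/3589
mR = 1/2·sL + -1·sR = -4368/3589

32/37 160/97 -4512/3589 -4368/3589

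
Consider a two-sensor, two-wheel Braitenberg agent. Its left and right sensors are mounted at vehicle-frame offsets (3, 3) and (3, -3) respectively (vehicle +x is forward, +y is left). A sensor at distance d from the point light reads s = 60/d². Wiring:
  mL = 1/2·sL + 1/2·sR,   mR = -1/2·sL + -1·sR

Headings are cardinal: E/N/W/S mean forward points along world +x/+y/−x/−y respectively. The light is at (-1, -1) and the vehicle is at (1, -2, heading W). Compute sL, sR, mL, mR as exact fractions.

60/17 12 132/17 -234/17

left sensor world pos  = (-2, -5); dL² = 17
right sensor world pos = (-2, 1); dR² = 5
sL = 60/17 = 60/17
sR = 60/5 = 12
mL = 1/2·sL + 1/2·sR = 132/17
mR = -1/2·sL + -1·sR = -234/17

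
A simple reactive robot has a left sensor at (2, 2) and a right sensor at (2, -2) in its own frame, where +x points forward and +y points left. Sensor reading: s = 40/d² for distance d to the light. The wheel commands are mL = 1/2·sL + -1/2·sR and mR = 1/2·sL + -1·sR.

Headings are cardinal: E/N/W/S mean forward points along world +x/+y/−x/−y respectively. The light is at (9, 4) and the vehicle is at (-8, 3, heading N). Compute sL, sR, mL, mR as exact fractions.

left sensor world pos  = (-10, 5); dL² = 362
right sensor world pos = (-6, 5); dR² = 226
sL = 40/362 = 20/181
sR = 40/226 = 20/113
mL = 1/2·sL + -1/2·sR = -680/20453
mR = 1/2·sL + -1·sR = -2490/20453

20/181 20/113 -680/20453 -2490/20453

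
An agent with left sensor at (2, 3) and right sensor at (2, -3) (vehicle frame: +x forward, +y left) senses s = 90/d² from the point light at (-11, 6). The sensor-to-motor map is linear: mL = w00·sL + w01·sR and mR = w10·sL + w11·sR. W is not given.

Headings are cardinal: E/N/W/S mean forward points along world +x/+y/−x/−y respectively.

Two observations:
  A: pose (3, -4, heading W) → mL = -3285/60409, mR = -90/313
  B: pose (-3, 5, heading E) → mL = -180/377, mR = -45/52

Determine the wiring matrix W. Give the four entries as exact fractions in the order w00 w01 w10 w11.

obs A: pose=(3,-4,W) → sL=90/313, sR=90/193, mL=-3285/60409, mR=-90/313
obs B: pose=(-3,5,E) → sL=45/52, sR=45/58, mL=-180/377, mR=-45/52
sensor matrix S = [[90/313, 90/193], [45/52, 45/58]]; det S = -8219475/45548386
solve [mL_A; mL_B] = S·[w00; w01] and [mR_A; mR_B] = S·[w10; w11]:
  w00 = -1, w01 = 1/2, w10 = -1, w11 = 0

-1 1/2 -1 0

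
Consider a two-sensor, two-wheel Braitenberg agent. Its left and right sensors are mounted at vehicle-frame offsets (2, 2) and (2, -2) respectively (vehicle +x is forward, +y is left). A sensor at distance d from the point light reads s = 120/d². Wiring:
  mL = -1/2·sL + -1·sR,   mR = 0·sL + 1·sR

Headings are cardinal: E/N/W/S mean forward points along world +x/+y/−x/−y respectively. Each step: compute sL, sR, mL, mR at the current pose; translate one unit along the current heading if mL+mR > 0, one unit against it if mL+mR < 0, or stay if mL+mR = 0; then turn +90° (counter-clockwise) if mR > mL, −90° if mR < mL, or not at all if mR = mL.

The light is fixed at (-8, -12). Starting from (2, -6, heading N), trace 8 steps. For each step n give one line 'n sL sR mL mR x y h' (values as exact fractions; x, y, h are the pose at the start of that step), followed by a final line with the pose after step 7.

n=0: pose=(2,-6,N); sL=15/16, sR=15/26; mL=-435/416, mR=15/26; mL+mR=-15/32 → advance -1; mR−mL=675/416 → turn +1·90°
n=1: pose=(2,-7,W); sL=120/73, sR=120/113; mL=-15540/8249, mR=120/113; mL+mR=-60/73 → advance -1; mR−mL=24300/8249 → turn +1·90°
n=2: pose=(3,-7,S); sL=60/89, sR=4/3; mL=-446/267, mR=4/3; mL+mR=-30/89 → advance -1; mR−mL=802/267 → turn +1·90°
n=3: pose=(3,-6,E); sL=120/233, sR=24/37; mL=-7812/8621, mR=24/37; mL+mR=-60/233 → advance -1; mR−mL=13404/8621 → turn +1·90°
n=4: pose=(2,-6,N); sL=15/16, sR=15/26; mL=-435/416, mR=15/26; mL+mR=-15/32 → advance -1; mR−mL=675/416 → turn +1·90°
n=5: pose=(2,-7,W); sL=120/73, sR=120/113; mL=-15540/8249, mR=120/113; mL+mR=-60/73 → advance -1; mR−mL=24300/8249 → turn +1·90°
n=6: pose=(3,-7,S); sL=60/89, sR=4/3; mL=-446/267, mR=4/3; mL+mR=-30/89 → advance -1; mR−mL=802/267 → turn +1·90°
n=7: pose=(3,-6,E); sL=120/233, sR=24/37; mL=-7812/8621, mR=24/37; mL+mR=-60/233 → advance -1; mR−mL=13404/8621 → turn +1·90°

0 15/16 15/26 -435/416 15/26 2 -6 N
1 120/73 120/113 -15540/8249 120/113 2 -7 W
2 60/89 4/3 -446/267 4/3 3 -7 S
3 120/233 24/37 -7812/8621 24/37 3 -6 E
4 15/16 15/26 -435/416 15/26 2 -6 N
5 120/73 120/113 -15540/8249 120/113 2 -7 W
6 60/89 4/3 -446/267 4/3 3 -7 S
7 120/233 24/37 -7812/8621 24/37 3 -6 E
final 2 -6 N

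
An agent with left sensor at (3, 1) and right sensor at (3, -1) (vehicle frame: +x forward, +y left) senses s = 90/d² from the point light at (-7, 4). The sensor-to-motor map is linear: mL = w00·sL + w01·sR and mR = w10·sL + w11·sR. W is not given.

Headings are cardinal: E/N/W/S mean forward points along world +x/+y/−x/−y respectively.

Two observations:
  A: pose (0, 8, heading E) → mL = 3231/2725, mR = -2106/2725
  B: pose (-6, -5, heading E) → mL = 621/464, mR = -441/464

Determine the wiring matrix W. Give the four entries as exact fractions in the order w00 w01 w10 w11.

obs A: pose=(0,8,E) → sL=18/25, sR=90/109, mL=3231/2725, mR=-2106/2725
obs B: pose=(-6,-5,E) → sL=9/8, sR=45/58, mL=621/464, mR=-441/464
sensor matrix S = [[18/25, 90/109], [9/8, 45/58]]; det S = -23409/63220
solve [mL_A; mL_B] = S·[w00; w01] and [mR_A; mR_B] = S·[w10; w11]:
  w00 = 1/2, w01 = 1, w10 = -1/2, w11 = -1/2

1/2 1 -1/2 -1/2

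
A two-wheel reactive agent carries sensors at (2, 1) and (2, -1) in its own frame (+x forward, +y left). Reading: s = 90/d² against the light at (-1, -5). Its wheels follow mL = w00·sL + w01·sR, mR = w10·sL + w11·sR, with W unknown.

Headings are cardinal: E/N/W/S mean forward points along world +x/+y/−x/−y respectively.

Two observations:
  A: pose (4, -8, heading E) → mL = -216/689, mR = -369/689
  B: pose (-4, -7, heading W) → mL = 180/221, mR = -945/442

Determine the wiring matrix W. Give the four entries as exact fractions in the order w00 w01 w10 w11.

-1 1 1/2 -1

obs A: pose=(4,-8,E) → sL=90/53, sR=18/13, mL=-216/689, mR=-369/689
obs B: pose=(-4,-7,W) → sL=45/17, sR=45/13, mL=180/221, mR=-945/442
sensor matrix S = [[90/53, 18/13], [45/17, 45/13]]; det S = 25920/11713
solve [mL_A; mL_B] = S·[w00; w01] and [mR_A; mR_B] = S·[w10; w11]:
  w00 = -1, w01 = 1, w10 = 1/2, w11 = -1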